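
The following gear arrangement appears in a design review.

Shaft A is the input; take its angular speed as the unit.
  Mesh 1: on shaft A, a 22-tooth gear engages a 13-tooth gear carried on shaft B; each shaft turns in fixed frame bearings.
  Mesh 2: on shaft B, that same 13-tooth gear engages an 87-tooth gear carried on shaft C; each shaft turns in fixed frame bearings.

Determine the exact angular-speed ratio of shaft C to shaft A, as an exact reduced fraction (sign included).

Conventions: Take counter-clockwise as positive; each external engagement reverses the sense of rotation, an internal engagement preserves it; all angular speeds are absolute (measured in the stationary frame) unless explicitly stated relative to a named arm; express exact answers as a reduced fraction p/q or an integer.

class = fixed-axis compound train [2 meshes; 2 ratios multiply, 2 sense flips]
mesh 1 [22T→13T]: running ratio 22/13, sense −
mesh 2 [13T→87T]: running ratio 22/87, sense +
ω_out/ω_in = 22/87

22/87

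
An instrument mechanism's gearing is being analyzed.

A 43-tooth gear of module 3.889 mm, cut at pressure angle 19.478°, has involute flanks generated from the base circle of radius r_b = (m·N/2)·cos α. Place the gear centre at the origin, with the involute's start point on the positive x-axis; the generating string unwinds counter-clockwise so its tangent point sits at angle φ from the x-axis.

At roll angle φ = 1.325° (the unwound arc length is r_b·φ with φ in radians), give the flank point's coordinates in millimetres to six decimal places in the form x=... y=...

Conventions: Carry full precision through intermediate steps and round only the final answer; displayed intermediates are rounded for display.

x=78.849341 y=0.000325

single-mesh involute tooth geometry (43T wheel at module 3.889)
pitch radius r_p = m·N/2 = 3.889·43/2 = 83.613500
base radius r_b = r_p·cos α = 83.613500·cos 19.478° = 78.828265
roll angle φ = 1.325° = 0.02312561 rad
x = r_b·(cos φ + φ·sin φ) = 78.849341
y = r_b·(sin φ − φ·cos φ) = 0.000325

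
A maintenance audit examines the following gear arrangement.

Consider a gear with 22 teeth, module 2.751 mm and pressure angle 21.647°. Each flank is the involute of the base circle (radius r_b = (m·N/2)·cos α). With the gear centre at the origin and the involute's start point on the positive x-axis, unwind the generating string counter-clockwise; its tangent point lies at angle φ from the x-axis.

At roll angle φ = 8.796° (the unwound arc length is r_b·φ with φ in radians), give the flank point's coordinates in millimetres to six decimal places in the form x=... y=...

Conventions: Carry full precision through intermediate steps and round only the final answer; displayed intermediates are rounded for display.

x=28.456317 y=0.033843

single-mesh involute tooth geometry (22T wheel at module 2.751)
pitch radius r_p = m·N/2 = 2.751·22/2 = 30.261000
base radius r_b = r_p·cos α = 30.261000·cos 21.647° = 28.126819
roll angle φ = 8.796° = 0.15351916 rad
x = r_b·(cos φ + φ·sin φ) = 28.456317
y = r_b·(sin φ − φ·cos φ) = 0.033843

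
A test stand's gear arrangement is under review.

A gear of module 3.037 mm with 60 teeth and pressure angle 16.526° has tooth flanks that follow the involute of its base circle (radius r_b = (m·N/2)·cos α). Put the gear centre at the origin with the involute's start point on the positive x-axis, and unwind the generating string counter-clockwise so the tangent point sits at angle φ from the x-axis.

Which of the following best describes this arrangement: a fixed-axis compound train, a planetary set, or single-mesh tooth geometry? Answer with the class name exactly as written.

recognized (one wheel, involute flank): single-mesh tooth geometry, m = 3.037, N = 60
classification: single-mesh tooth geometry

single-mesh tooth geometry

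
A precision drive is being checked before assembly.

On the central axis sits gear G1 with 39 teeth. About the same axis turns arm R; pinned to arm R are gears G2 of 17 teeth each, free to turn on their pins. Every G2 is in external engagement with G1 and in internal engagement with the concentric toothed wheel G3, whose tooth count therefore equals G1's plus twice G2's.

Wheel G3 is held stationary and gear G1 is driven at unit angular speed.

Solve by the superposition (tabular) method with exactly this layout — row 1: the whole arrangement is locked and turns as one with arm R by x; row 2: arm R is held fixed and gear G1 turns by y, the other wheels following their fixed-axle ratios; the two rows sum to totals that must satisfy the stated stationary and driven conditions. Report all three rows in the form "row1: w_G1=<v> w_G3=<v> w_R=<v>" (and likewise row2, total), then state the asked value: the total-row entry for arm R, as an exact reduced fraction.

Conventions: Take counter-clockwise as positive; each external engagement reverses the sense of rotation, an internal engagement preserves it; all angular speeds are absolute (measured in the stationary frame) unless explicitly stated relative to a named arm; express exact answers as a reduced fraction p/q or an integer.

planetary set (39T centre, 17T on arm, 73T internal) — Willis relation
row 1 (train locked, turned with arm): all members turn x
row 2: sun turns y, ring = −(39/73)·y, arm 0
boundary: total ω_ring = x − (39/73)·y = 0 and total ω_sun = x + y = 1  ⇒  y = 73/112, x = 39/112
row 2 ring = −(39/73)·73/112 = -39/112
totals (row 1 + row 2): sun 39/112 + 73/112 = 1, ring 39/112 + (-39/112) = 0, arm 39/112 + 0 = 39/112
asked cell (total, arm) = 39/112

row1: w_G1=39/112 w_G3=39/112 w_R=39/112
row2: w_G1=73/112 w_G3=-39/112 w_R=0
total: w_G1=1 w_G3=0 w_R=39/112
asked value: 39/112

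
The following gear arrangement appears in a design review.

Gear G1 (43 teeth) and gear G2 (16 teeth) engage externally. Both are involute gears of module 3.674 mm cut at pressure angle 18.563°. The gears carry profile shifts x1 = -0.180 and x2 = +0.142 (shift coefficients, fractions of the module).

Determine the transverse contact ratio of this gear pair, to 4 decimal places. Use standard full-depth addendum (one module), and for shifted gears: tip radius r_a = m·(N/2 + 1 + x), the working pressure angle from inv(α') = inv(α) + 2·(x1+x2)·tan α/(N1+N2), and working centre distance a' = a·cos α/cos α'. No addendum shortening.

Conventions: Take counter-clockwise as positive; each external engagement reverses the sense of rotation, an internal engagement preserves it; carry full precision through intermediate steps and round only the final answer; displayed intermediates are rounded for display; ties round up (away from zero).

recognized (one external pair, fixed centres): single-mesh tooth geometry, m = 3.674, N1 = 43, N2 = 16
base radii: r_b1 = 74.881429, r_b2 = 27.862857
tip radii: r_a1 = 82.003680, r_a2 = 33.587708
inv(α') = inv(18.563°) + 2·(-0.180+0.142)·tan α/(43+16) = 0.01140038  ⇒  α' = 18.34037°
a' = a·cos α / cos α' = 108.3830·cos 18.563°/cos 18.34037° = 108.242577
action lengths: √(r_a1²−r_b1²) = 33.427161, √(r_a2²−r_b2²) = 18.756207
base pitch p_b = π·m·cos α = 10.941718
CR = (33.427161 + 18.756207 − 108.242577·sin 18.34037°)/10.941718 = 1.656377
contact ratio ≈ 1.6564

1.6564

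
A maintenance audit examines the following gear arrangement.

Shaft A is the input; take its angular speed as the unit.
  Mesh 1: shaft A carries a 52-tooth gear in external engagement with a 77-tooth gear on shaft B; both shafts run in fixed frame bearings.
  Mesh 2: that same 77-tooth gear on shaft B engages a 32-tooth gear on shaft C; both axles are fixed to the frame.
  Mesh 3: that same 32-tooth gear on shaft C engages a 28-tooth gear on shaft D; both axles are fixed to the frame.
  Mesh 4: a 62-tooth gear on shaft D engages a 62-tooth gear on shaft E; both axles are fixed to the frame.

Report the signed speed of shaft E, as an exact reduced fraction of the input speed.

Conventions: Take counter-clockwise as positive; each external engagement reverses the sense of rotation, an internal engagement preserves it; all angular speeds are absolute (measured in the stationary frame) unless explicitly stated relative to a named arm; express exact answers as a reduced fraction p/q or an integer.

13/7

4-mesh fixed-axis compound train (all bearings frame-fixed)
mesh 1 [52T→77T]: |ω|/ω_in = 1×52/77 = 52/77, sense flips to −
mesh 2 [77T→32T]: |ω|/ω_in = (52/77)×77/32 = 13/8, sense flips to +
mesh 3 [32T→28T]: |ω|/ω_in = (13/8)×32/28 = 13/7, sense flips to −
mesh 4 [62T→62T]: |ω|/ω_in = (13/7)×62/62 = 13/7, sense flips to +
signed output speed (× input speed) = 13/7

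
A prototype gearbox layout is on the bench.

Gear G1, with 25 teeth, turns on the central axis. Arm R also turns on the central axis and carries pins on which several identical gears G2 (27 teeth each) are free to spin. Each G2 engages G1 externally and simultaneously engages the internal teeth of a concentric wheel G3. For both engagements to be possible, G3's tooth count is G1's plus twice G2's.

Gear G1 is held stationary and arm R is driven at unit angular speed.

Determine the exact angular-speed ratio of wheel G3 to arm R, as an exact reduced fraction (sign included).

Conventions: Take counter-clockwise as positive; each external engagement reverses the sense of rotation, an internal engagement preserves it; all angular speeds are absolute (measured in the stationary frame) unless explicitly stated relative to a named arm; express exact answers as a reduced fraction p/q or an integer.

104/79

recognized (axles ride arm R): planetary set, 25/27/79 teeth
ring teeth: 25 + 2·27 = 79
25(ω_sun−ω_arm) = −79(ω_ring−ω_arm),  ω_sun = 0, ω_arm = 1
ω_ring = 1 − (25/79)(0−1) = 104/79
ω_out/ω_in = 104/79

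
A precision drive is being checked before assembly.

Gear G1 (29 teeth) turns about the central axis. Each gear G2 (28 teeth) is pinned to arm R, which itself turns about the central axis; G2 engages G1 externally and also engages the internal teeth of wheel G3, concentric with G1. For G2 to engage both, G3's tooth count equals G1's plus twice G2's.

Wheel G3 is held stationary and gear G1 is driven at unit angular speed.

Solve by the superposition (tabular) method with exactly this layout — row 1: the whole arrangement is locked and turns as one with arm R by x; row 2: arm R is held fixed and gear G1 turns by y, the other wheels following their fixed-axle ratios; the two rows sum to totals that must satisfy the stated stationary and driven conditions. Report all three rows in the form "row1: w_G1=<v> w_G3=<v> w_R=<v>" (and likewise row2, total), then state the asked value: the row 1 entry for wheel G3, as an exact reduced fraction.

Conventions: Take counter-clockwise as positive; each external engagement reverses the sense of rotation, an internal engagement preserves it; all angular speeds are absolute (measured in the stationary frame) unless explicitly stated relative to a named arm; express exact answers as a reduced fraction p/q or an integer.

recognized (axles ride arm R): planetary set, 29/28/85 teeth
row 1: whole set turns with the arm by x
superposition row 2 [arm held]: sun y, ring −(29/85)·y, arm 0
boundary: total ω_ring = x − (29/85)·y = 0 and total ω_sun = x + y = 1  ⇒  y = 85/114, x = 29/114
row 2 ring = −(29/85)·85/114 = -29/114
totals (row 1 + row 2): sun 29/114 + 85/114 = 1, ring 29/114 + (-29/114) = 0, arm 29/114 + 0 = 29/114
asked cell (row1, ring) = 29/114

row1: w_G1=29/114 w_G3=29/114 w_R=29/114
row2: w_G1=85/114 w_G3=-29/114 w_R=0
total: w_G1=1 w_G3=0 w_R=29/114
asked value: 29/114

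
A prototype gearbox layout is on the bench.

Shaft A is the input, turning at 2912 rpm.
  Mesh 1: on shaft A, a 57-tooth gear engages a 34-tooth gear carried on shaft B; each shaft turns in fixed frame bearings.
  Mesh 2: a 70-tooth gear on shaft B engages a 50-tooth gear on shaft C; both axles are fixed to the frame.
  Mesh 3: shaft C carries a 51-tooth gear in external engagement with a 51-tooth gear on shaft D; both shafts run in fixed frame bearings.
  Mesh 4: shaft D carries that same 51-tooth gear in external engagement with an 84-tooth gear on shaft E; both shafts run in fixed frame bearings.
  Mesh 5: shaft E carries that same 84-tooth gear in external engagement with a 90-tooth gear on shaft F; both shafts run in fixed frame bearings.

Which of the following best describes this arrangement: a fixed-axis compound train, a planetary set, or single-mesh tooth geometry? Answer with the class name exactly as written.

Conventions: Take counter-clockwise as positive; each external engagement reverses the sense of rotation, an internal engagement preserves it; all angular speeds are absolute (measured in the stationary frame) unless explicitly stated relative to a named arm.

fixed-axis compound train

topology: fixed-axis compound train — 5 meshes, A→F
classification: fixed-axis compound train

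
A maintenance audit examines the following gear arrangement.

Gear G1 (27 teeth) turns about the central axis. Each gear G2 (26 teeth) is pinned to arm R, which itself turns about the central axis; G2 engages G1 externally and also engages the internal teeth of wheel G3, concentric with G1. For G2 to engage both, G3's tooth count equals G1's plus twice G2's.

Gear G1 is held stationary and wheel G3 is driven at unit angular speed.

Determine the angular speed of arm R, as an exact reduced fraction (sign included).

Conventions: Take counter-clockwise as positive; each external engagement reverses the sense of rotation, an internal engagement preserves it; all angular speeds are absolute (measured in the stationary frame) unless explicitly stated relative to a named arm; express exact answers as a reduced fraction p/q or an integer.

79/106

class = planetary set [G3 = 27+2·26 = 79; Willis about the carrier]
ring teeth: 27 + 2·26 = 79
27(ω_sun−ω_arm) = −79(ω_ring−ω_arm),  ω_sun = 0, ω_ring = 1
27(0−ω_arm) = −79(1−ω_arm)  ⇒  106·ω_arm = 79  ⇒  ω_arm = 79/106
exact speed ratio = 79/106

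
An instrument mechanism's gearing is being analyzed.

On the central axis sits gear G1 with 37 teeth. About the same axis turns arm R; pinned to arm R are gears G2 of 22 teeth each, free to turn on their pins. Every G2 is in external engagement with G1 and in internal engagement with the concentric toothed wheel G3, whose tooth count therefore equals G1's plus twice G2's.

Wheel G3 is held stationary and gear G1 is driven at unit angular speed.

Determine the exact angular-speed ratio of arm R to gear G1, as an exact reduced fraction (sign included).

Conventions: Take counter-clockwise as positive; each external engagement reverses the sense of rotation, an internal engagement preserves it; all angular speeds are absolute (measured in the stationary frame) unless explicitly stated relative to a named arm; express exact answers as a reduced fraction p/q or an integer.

topology: planetary set — G1 37T / G2 22T / G3 81T, arm = carrier (Willis)
ring teeth: 37 + 2·22 = 81
37(ω_sun−ω_arm) = −81(ω_ring−ω_arm),  ω_ring = 0, ω_sun = 1
37(1−ω_arm) = −81(0−ω_arm)  ⇒  118·ω_arm = 37  ⇒  ω_arm = 37/118
ω_out/ω_in = 37/118

37/118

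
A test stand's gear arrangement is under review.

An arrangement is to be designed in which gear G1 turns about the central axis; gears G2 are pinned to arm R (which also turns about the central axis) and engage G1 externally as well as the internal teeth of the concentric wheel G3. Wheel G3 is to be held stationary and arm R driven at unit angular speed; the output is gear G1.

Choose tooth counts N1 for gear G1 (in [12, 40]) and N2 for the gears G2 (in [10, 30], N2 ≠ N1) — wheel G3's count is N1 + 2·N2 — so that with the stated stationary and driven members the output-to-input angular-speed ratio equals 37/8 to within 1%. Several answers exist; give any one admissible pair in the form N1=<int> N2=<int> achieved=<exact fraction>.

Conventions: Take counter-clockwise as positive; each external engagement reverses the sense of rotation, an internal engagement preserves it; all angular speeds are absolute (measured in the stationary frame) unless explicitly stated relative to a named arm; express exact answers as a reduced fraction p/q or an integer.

N1=16 N2=21 achieved=37/8

planetary set to be sized for 37/8 (Willis relation)
Willis with ω_ring = 0: ω_sun/ω_arm = (N1+N3)/N1; set equal to 37/8  ⇒  N3/N1 = 37/8 − 1 = 29/8
N3 = N1 + 2·N2  ⇒  N2/N1 = (N3/N1 − 1)/2 = (29/8 − 1)/2 = 21/16
smallest multiple with N1 ≥ 12 and N2 ≥ 10: k = 1  ⇒  N1 = 1·16 = 16, N2 = 1·21 = 21 (N1 ≤ 40, N2 ≤ 30, N2 ≠ N1 ✓), N3 = 16 + 2·21 = 58
check: (N1+N3)/N1 with N1 = 16, N3 = 58 gives 37/8; |achieved − target| = 0 ≤ 37/800 ✓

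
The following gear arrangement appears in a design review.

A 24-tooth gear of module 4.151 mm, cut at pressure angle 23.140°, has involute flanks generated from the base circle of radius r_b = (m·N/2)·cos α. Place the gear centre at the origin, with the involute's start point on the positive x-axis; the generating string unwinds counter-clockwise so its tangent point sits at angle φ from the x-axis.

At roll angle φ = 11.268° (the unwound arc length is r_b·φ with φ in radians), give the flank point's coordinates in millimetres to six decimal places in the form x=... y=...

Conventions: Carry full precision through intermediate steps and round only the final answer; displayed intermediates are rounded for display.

x=46.681729 y=0.115685

class = single-mesh tooth geometry [base-circle involute, m = 4.151, 24T]
pitch radius r_p = m·N/2 = 4.151·24/2 = 49.812000
base radius r_b = r_p·cos α = 49.812000·cos 23.140° = 45.804494
roll angle φ = 11.268° = 0.19666370 rad
x = r_b·(cos φ + φ·sin φ) = 46.681729
y = r_b·(sin φ − φ·cos φ) = 0.115685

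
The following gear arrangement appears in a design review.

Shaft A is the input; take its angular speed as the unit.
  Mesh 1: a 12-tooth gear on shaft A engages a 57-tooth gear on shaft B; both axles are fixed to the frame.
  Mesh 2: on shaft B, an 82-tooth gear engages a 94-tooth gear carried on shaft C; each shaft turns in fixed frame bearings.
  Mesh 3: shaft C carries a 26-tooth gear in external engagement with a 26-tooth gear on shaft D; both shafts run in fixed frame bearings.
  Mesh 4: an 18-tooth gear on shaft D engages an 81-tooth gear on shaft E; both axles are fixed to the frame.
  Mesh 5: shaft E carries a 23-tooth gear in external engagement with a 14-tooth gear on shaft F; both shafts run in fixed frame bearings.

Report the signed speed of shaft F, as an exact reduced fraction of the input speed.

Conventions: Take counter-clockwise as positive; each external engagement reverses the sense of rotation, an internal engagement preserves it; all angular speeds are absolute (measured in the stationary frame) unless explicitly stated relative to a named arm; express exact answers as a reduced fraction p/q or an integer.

-3772/56259

5-mesh fixed-axis compound train (all bearings frame-fixed)
mesh 1 [12T→57T]: |ω|/ω_in = 1×12/57 = 4/19, sense flips to −
mesh 2 [82T→94T]: |ω|/ω_in = (4/19)×82/94 = 164/893, sense flips to +
mesh 3 [26T→26T]: |ω|/ω_in = (164/893)×26/26 = 164/893, sense flips to −
mesh 4 [18T→81T]: |ω|/ω_in = (164/893)×18/81 = 328/8037, sense flips to +
mesh 5 [23T→14T]: |ω|/ω_in = (328/8037)×23/14 = 3772/56259, sense flips to −
signed output speed (× input speed) = -3772/56259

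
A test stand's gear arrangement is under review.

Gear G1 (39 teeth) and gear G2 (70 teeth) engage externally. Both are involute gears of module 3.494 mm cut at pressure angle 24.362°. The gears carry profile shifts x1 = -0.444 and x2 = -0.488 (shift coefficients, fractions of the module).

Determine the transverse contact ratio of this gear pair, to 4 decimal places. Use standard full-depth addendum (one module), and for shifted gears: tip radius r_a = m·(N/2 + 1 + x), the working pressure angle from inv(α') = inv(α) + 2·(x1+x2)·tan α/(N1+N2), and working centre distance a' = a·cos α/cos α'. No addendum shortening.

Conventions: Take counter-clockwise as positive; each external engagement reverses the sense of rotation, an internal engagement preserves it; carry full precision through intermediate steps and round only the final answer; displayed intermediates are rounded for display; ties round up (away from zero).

topology: single-mesh involute geometry — m = 3.494, 39T/70T pair
base radii: r_b1 = 62.066263, r_b2 = 111.400986
tip radii: r_a1 = 70.075664, r_a2 = 124.078928
inv(α') = inv(24.362°) + 2·(-0.444-0.488)·tan α/(39+70) = 0.01987990  ⇒  α' = 21.93878°
a' = a·cos α / cos α' = 190.4230·cos 24.362°/cos 21.93878° = 187.009825
action lengths: √(r_a1²−r_b1²) = 32.532716, √(r_a2²−r_b2²) = 54.638821
base pitch p_b = π·m·cos α = 9.999329
CR = (32.532716 + 54.638821 − 187.009825·sin 21.93878°)/9.999329 = 1.730290
contact ratio ≈ 1.7303

1.7303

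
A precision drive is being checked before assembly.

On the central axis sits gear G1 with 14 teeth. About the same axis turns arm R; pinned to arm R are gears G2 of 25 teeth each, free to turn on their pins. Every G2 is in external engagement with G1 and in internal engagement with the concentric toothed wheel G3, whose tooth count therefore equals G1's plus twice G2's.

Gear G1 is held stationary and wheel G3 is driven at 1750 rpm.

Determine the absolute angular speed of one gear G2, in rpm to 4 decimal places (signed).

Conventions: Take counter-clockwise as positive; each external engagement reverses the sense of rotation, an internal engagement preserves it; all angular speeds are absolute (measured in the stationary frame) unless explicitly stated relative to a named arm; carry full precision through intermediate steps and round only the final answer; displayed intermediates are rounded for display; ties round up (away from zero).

topology: planetary set — G1 14T / G2 25T / G3 64T, arm = carrier (Willis)
normalise by the input: solve with ω_ring = 1, then scale by 1750 rpm
ring teeth: 14 + 2·25 = 64
14(ω_sun−ω_arm) = −64(ω_ring−ω_arm),  ω_sun = 0, ω_ring = 1
14(0−ω_arm) = −64(1−ω_arm)  ⇒  78·ω_arm = 64  ⇒  ω_arm = 32/39
sun–planet mesh: 14·(0−32/39) = −25·(ω_p−ω_arm)  ⇒  ω_p−ω_arm = 448/975
ω_p = 32/39 + 448/975 = 32/25
scale: ω_p = 32/25 × 1750 rpm = +2240.0000 rpm

+2240.0000 rpm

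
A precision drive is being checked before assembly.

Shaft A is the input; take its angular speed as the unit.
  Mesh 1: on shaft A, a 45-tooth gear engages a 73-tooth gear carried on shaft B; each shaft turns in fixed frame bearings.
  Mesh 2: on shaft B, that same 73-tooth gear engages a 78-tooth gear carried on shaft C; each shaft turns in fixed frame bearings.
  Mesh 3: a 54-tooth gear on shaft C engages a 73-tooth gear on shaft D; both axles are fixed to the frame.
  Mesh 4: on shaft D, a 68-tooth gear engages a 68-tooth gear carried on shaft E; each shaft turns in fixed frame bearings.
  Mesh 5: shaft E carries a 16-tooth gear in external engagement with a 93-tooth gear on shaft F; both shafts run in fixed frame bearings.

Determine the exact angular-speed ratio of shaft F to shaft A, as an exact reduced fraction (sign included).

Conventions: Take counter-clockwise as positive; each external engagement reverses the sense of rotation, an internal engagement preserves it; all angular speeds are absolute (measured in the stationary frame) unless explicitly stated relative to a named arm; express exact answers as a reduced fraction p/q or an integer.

-2160/29419

class = fixed-axis compound train [5 meshes; 5 ratios multiply, 5 sense flips]
mesh 1 [45T→73T]: running ratio 45/73, sense −
mesh 2 [73T→78T]: running ratio 15/26, sense +
mesh 3 [54T→73T]: running ratio 405/949, sense −
mesh 4 [68T→68T]: running ratio 405/949, sense +
mesh 5 [16T→93T]: running ratio 2160/29419, sense −
ω_out/ω_in = -2160/29419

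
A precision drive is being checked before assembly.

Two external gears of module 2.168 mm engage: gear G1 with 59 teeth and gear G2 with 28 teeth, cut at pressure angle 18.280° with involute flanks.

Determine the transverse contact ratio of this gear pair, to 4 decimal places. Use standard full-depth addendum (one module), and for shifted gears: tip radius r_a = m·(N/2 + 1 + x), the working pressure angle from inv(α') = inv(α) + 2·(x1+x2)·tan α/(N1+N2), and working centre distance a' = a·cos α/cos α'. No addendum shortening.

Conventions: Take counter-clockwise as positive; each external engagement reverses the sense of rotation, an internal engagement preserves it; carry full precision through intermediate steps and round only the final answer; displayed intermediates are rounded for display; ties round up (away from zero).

1.8007

single-mesh involute tooth geometry (59T engaging 28T at module 2.168)
base radii: r_b1 = 60.728462, r_b2 = 28.820287
tip radii: r_a1 = 66.124000, r_a2 = 32.520000
no profile shift: α' = α, a' = a
action lengths: √(r_a1²−r_b1²) = 26.161752, √(r_a2²−r_b2²) = 15.064576
base pitch p_b = π·m·cos α = 6.467257
CR = (26.161752 + 15.064576 − 94.308000·sin 18.28000°)/6.467257 = 1.800699
contact ratio ≈ 1.8007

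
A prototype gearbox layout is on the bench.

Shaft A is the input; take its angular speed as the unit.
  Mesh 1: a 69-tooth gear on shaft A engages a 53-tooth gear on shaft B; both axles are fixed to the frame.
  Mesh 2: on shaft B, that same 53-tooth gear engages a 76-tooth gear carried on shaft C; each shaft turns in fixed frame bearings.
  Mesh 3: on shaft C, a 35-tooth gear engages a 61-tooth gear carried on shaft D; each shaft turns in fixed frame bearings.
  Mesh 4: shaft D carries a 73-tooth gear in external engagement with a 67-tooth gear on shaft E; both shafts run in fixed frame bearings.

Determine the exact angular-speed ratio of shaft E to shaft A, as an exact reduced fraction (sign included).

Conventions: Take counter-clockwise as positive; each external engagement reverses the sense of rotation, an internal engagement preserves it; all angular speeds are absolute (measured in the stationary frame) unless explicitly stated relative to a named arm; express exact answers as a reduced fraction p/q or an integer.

176295/310612

class = fixed-axis compound train [4 meshes; 4 ratios multiply, 4 sense flips]
mesh 1 [69T→53T]: running ratio 69/53, sense −
mesh 2 [53T→76T]: running ratio 69/76, sense +
mesh 3 [35T→61T]: running ratio 2415/4636, sense −
mesh 4 [73T→67T]: running ratio 176295/310612, sense +
ω_out/ω_in = 176295/310612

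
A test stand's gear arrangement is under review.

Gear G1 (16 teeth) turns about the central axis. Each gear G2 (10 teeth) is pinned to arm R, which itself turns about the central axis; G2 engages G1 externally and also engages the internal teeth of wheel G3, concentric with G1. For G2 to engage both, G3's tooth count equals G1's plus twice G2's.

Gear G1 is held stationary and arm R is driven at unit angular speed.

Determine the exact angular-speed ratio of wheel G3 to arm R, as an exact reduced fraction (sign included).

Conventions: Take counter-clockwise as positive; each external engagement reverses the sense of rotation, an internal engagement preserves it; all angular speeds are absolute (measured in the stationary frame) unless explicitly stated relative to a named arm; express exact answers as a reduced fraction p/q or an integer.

13/9

planetary set (16T centre, 10T on arm, 36T internal) — Willis relation
ring teeth: 16 + 2·10 = 36
16(ω_sun−ω_arm) = −36(ω_ring−ω_arm),  ω_sun = 0, ω_arm = 1
ω_ring = 1 − (16/36)(0−1) = 13/9
ω_out/ω_in = 13/9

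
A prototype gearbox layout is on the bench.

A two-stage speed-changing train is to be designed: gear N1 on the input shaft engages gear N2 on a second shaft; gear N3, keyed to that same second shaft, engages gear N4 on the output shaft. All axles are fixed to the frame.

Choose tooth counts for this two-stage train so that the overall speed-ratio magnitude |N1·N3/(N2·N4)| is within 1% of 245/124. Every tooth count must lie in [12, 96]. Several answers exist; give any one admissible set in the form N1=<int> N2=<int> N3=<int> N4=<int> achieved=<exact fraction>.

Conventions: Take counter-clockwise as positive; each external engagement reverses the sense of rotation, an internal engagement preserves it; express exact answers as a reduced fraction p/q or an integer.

design class (target 245/124): fixed-axis compound train
target = 245/124 in lowest terms: an exact hit needs N1·N3 = k·245 and N2·N4 = k·124 for one integer k, every count in [12, 96]; additionally prefer no 1:1 stage (N1 ≠ N2, N3 ≠ N4)
k = 1…2: no 1:1-free in-range split of k·245 and k·124 into factor pairs; take k = 3
k = 3: N1·N3 = 735 = 15·49, N2·N4 = 372 = 12·31
achieved = 15·49/(12·31) = 245/124; |achieved − target| = 0 ≤ 49/2480 ✓

N1=15 N2=12 N3=49 N4=31 achieved=245/124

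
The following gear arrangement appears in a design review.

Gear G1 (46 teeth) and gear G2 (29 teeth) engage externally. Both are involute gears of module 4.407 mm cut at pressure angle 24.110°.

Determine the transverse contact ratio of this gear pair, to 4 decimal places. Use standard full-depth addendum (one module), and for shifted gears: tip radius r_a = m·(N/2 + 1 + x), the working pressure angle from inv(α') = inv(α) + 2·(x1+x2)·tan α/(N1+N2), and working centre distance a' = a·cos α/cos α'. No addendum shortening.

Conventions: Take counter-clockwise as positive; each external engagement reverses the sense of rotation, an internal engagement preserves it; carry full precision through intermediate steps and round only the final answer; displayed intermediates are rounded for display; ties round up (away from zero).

single-mesh involute tooth geometry (46T engaging 29T at module 4.407)
base radii: r_b1 = 92.518560, r_b2 = 58.326918
tip radii: r_a1 = 105.768000, r_a2 = 68.308500
no profile shift: α' = α, a' = a
action lengths: √(r_a1²−r_b1²) = 51.256082, √(r_a2²−r_b2²) = 35.553084
base pitch p_b = π·m·cos α = 12.637201
CR = (51.256082 + 35.553084 − 165.262500·sin 24.11000°)/12.637201 = 1.527326
contact ratio ≈ 1.5273

1.5273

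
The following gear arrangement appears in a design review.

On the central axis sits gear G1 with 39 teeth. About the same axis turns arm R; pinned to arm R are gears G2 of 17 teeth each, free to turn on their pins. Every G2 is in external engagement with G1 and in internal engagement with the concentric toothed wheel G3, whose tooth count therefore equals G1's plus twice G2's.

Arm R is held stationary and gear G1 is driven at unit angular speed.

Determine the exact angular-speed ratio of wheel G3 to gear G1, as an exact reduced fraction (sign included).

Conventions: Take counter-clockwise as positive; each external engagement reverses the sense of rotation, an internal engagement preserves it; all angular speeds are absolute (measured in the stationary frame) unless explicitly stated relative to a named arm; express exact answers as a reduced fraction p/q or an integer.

-39/73

planetary set (39T centre, 17T on arm, 73T internal) — Willis relation
ring teeth: 39 + 2·17 = 73
39(ω_sun−ω_arm) = −73(ω_ring−ω_arm),  ω_arm = 0, ω_sun = 1
ω_ring = 0 − (39/73)(1−0) = -39/73
ω_out/ω_in = -39/73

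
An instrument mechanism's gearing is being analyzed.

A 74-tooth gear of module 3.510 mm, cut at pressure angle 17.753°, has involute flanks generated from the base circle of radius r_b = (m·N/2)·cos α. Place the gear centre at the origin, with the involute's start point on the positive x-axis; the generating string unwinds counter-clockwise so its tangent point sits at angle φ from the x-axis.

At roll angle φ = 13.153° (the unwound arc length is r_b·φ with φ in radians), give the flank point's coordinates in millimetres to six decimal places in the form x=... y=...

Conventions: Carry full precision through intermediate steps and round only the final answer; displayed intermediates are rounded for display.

x=126.901825 y=0.496151

topology: single-mesh involute geometry — m = 3.510, N = 74
pitch radius r_p = m·N/2 = 3.510·74/2 = 129.870000
base radius r_b = r_p·cos α = 129.870000·cos 17.753° = 123.685569
roll angle φ = 13.153° = 0.22956316 rad
x = r_b·(cos φ + φ·sin φ) = 126.901825
y = r_b·(sin φ − φ·cos φ) = 0.496151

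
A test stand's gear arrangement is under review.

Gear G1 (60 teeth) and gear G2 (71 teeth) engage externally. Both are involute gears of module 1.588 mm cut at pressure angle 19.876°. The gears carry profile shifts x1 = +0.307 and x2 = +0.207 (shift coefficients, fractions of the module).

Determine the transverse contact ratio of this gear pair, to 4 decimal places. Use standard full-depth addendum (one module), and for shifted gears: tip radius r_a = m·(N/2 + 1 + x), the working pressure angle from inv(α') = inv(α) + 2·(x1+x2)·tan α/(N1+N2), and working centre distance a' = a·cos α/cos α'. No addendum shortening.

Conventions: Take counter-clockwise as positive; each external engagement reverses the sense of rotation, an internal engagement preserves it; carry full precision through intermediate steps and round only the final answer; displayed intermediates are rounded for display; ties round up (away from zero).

1.7365

recognized (one external pair, fixed centres): single-mesh tooth geometry, m = 1.588, N1 = 60, N2 = 71
base radii: r_b1 = 44.802115, r_b2 = 53.015836
tip radii: r_a1 = 49.715516, r_a2 = 58.290716
inv(α') = inv(19.876°) + 2·(+0.307+0.207)·tan α/(60+71) = 0.01745658  ⇒  α' = 21.04333°
a' = a·cos α / cos α' = 104.0140·cos 19.876°/cos 21.04333° = 104.807665
action lengths: √(r_a1²−r_b1²) = 21.550012, √(r_a2²−r_b2²) = 24.230739
base pitch p_b = π·m·cos α = 4.691666
CR = (21.550012 + 24.230739 − 104.807665·sin 21.04333°)/4.691666 = 1.736495
contact ratio ≈ 1.7365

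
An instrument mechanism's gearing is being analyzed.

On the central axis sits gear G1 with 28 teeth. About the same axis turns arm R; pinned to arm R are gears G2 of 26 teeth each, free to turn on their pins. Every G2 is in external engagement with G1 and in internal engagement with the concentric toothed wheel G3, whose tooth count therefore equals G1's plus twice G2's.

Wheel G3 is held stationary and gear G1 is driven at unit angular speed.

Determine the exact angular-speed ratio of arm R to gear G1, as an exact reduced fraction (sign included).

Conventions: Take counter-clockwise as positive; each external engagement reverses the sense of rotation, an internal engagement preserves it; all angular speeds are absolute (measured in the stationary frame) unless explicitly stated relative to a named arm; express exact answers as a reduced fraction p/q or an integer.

recognized (axles ride arm R): planetary set, 28/26/80 teeth
ring teeth: 28 + 2·26 = 80
28(ω_sun−ω_arm) = −80(ω_ring−ω_arm),  ω_ring = 0, ω_sun = 1
28(1−ω_arm) = −80(0−ω_arm)  ⇒  108·ω_arm = 28  ⇒  ω_arm = 7/27
ω_out/ω_in = 7/27

7/27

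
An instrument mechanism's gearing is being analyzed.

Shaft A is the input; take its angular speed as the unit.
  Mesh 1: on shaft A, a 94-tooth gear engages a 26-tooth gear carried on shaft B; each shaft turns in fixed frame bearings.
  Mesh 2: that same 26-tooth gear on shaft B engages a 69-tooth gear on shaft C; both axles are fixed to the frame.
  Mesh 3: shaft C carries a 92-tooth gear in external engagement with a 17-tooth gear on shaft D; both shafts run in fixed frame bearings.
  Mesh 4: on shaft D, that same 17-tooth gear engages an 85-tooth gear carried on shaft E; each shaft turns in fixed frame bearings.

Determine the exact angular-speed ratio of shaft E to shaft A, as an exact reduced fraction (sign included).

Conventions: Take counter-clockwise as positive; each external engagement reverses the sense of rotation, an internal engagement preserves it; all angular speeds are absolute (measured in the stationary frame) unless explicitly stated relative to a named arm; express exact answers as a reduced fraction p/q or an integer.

class = fixed-axis compound train [4 meshes; 4 ratios multiply, 4 sense flips]
mesh 1 [94T→26T]: running ratio 47/13, sense −
mesh 2 [26T→69T]: running ratio 94/69, sense +
mesh 3 [92T→17T]: running ratio 376/51, sense −
mesh 4 [17T→85T]: running ratio 376/255, sense +
ω_out/ω_in = 376/255

376/255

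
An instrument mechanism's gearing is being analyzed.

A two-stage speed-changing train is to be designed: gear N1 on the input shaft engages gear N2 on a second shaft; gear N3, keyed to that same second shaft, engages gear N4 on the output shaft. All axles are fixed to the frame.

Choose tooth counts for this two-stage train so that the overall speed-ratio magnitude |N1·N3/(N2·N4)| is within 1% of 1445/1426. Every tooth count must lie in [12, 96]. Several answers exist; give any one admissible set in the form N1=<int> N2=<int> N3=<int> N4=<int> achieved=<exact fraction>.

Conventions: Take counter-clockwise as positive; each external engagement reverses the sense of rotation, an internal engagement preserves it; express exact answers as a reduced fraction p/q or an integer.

N1=17 N2=23 N3=85 N4=62 achieved=1445/1426

class = fixed-axis compound train [2-stage, 1445/1426 wanted]
target = 1445/1426 in lowest terms: an exact hit needs N1·N3 = k·1445 and N2·N4 = k·1426 for one integer k, every count in [12, 96]; additionally prefer no 1:1 stage (N1 ≠ N2, N3 ≠ N4)
k = 1: N1·N3 = 1445 = 17·85, N2·N4 = 1426 = 23·62
achieved = 17·85/(23·62) = 1445/1426; |achieved − target| = 0 ≤ 289/28520 ✓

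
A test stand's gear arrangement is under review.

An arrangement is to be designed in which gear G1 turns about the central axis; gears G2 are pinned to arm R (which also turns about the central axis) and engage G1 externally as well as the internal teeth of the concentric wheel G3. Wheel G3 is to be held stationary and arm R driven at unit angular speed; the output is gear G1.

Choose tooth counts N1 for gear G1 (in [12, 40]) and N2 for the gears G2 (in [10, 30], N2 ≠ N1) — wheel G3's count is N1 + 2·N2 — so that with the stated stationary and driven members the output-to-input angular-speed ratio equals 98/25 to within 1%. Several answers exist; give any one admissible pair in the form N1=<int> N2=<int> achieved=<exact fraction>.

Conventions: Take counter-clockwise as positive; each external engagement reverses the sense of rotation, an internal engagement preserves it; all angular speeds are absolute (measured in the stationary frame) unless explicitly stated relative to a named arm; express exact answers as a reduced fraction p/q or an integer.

class = planetary set [ratio 98/25 wanted; Willis about the carrier]
Willis with ω_ring = 0: ω_sun/ω_arm = (N1+N3)/N1; set equal to 98/25  ⇒  N3/N1 = 98/25 − 1 = 73/25
N3 = N1 + 2·N2  ⇒  N2/N1 = (N3/N1 − 1)/2 = (73/25 − 1)/2 = 24/25
smallest multiple with N1 ≥ 12 and N2 ≥ 10: k = 1  ⇒  N1 = 1·25 = 25, N2 = 1·24 = 24 (N1 ≤ 40, N2 ≤ 30, N2 ≠ N1 ✓), N3 = 25 + 2·24 = 73
check: (N1+N3)/N1 with N1 = 25, N3 = 73 gives 98/25; |achieved − target| = 0 ≤ 49/1250 ✓

N1=25 N2=24 achieved=98/25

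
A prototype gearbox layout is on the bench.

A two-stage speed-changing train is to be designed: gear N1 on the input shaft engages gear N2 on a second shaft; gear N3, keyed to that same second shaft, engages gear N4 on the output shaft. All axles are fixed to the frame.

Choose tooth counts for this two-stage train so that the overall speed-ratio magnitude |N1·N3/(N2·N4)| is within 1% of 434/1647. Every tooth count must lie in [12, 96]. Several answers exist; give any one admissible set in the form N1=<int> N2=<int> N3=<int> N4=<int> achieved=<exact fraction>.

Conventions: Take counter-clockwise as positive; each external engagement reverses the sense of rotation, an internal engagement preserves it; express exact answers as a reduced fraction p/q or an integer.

N1=14 N2=27 N3=31 N4=61 achieved=434/1647

class = fixed-axis compound train [2-stage, 434/1647 wanted]
target = 434/1647 in lowest terms: an exact hit needs N1·N3 = k·434 and N2·N4 = k·1647 for one integer k, every count in [12, 96]; additionally prefer no 1:1 stage (N1 ≠ N2, N3 ≠ N4)
k = 1: N1·N3 = 434 = 14·31, N2·N4 = 1647 = 27·61
achieved = 14·31/(27·61) = 434/1647; |achieved − target| = 0 ≤ 217/82350 ✓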